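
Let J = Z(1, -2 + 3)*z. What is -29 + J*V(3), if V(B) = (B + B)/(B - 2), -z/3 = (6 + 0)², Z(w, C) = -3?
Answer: 1915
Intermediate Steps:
z = -108 (z = -3*(6 + 0)² = -3*6² = -3*36 = -108)
V(B) = 2*B/(-2 + B) (V(B) = (2*B)/(-2 + B) = 2*B/(-2 + B))
J = 324 (J = -3*(-108) = 324)
-29 + J*V(3) = -29 + 324*(2*3/(-2 + 3)) = -29 + 324*(2*3/1) = -29 + 324*(2*3*1) = -29 + 324*6 = -29 + 1944 = 1915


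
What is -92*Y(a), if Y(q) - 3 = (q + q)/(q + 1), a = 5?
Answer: -1288/3 ≈ -429.33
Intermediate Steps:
Y(q) = 3 + 2*q/(1 + q) (Y(q) = 3 + (q + q)/(q + 1) = 3 + (2*q)/(1 + q) = 3 + 2*q/(1 + q))
-92*Y(a) = -92*(3 + 5*5)/(1 + 5) = -92*(3 + 25)/6 = -46*28/3 = -92*14/3 = -1288/3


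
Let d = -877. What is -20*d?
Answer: 17540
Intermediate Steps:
-20*d = -20*(-877) = 17540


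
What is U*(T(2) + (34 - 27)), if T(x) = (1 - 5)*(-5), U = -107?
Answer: -2889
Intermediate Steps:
T(x) = 20 (T(x) = -4*(-5) = 20)
U*(T(2) + (34 - 27)) = -107*(20 + (34 - 27)) = -107*(20 + 7) = -107*27 = -2889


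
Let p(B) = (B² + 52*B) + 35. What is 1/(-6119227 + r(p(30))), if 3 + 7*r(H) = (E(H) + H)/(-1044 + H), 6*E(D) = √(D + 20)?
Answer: -3246623611601292/19866827456846600435687 - 8706*√2515/19866827456846600435687 ≈ -1.6342e-7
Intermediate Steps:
E(D) = √(20 + D)/6 (E(D) = √(D + 20)/6 = √(20 + D)/6)
p(B) = 35 + B² + 52*B
r(H) = -3/7 + (H + √(20 + H)/6)/(7*(-1044 + H)) (r(H) = -3/7 + ((√(20 + H)/6 + H)/(-1044 + H))/7 = -3/7 + ((H + √(20 + H)/6)/(-1044 + H))/7 = -3/7 + (H + √(20 + H)/6)/(7*(-1044 + H)))
1/(-6119227 + r(p(30))) = 1/(-6119227 + (18792 + √(20 + (35 + 30² + 52*30)) - 12*(35 + 30² + 52*30))/(42*(-1044 + (35 + 30² + 52*30)))) = 1/(-6119227 + (18792 + √(20 + (35 + 900 + 1560)) - 12*(35 + 900 + 1560))/(42*(-1044 + (35 + 900 + 1560)))) = 1/(-6119227 + (18792 + √(20 + 2495) - 12*2495)/(42*(-1044 + 2495))) = 1/(-6119227 + (1/42)*(18792 + √2515 - 29940)/1451) = 1/(-6119227 + (1/42)*(1/1451)*(-11148 + √2515)) = 1/(-6119227 + (-1858/10157 + √2515/60942)) = 1/(-62152990497/10157 + √2515/60942)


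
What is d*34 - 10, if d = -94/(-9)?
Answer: 3106/9 ≈ 345.11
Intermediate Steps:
d = 94/9 (d = -94*(-⅑) = 94/9 ≈ 10.444)
d*34 - 10 = (94/9)*34 - 10 = 3196/9 - 10 = 3106/9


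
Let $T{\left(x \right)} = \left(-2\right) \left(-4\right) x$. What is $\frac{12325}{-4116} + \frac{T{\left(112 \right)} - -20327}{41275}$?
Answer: $- \frac{421360507}{169887900} \approx -2.4802$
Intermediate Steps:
$T{\left(x \right)} = 8 x$
$\frac{12325}{-4116} + \frac{T{\left(112 \right)} - -20327}{41275} = \frac{12325}{-4116} + \frac{8 \cdot 112 - -20327}{41275} = 12325 \left(- \frac{1}{4116}\right) + \left(896 + 20327\right) \frac{1}{41275} = - \frac{12325}{4116} + 21223 \cdot \frac{1}{41275} = - \frac{12325}{4116} + \frac{21223}{41275} = - \frac{421360507}{169887900}$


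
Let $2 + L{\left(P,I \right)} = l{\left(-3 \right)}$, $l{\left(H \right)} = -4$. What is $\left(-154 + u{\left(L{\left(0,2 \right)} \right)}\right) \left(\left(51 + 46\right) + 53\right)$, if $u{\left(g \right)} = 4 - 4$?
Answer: $-23100$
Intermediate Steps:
$L{\left(P,I \right)} = -6$ ($L{\left(P,I \right)} = -2 - 4 = -6$)
$u{\left(g \right)} = 0$ ($u{\left(g \right)} = 4 - 4 = 0$)
$\left(-154 + u{\left(L{\left(0,2 \right)} \right)}\right) \left(\left(51 + 46\right) + 53\right) = \left(-154 + 0\right) \left(\left(51 + 46\right) + 53\right) = - 154 \left(97 + 53\right) = \left(-154\right) 150 = -23100$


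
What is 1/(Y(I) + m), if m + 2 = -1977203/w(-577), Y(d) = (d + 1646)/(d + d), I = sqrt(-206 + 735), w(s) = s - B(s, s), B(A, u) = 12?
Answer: 27094/91880191 ≈ 0.00029488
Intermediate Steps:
w(s) = -12 + s (w(s) = s - 1*12 = s - 12 = -12 + s)
I = 23 (I = sqrt(529) = 23)
Y(d) = (1646 + d)/(2*d) (Y(d) = (1646 + d)/((2*d)) = (1646 + d)*(1/(2*d)) = (1646 + d)/(2*d))
m = 1976025/589 (m = -2 - 1977203/(-12 - 577) = -2 - 1977203/(-589) = -2 - 1977203*(-1/589) = -2 + 1977203/589 = 1976025/589 ≈ 3354.9)
1/(Y(I) + m) = 1/((1/2)*(1646 + 23)/23 + 1976025/589) = 1/((1/2)*(1/23)*1669 + 1976025/589) = 1/(1669/46 + 1976025/589) = 1/(91880191/27094) = 27094/91880191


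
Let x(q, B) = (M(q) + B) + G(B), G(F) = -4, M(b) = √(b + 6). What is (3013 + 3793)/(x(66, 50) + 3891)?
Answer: 26795222/15499897 - 40836*√2/15499897 ≈ 1.7250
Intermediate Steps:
M(b) = √(6 + b)
x(q, B) = -4 + B + √(6 + q) (x(q, B) = (√(6 + q) + B) - 4 = (B + √(6 + q)) - 4 = -4 + B + √(6 + q))
(3013 + 3793)/(x(66, 50) + 3891) = (3013 + 3793)/((-4 + 50 + √(6 + 66)) + 3891) = 6806/((-4 + 50 + √72) + 3891) = 6806/((-4 + 50 + 6*√2) + 3891) = 6806/((46 + 6*√2) + 3891) = 6806/(3937 + 6*√2)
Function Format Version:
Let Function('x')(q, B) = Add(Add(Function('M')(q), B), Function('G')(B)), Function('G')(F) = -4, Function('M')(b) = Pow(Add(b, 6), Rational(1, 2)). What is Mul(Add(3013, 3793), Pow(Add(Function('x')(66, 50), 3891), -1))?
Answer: Add(Rational(26795222, 15499897), Mul(Rational(-40836, 15499897), Pow(2, Rational(1, 2)))) ≈ 1.7250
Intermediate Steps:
Function('M')(b) = Pow(Add(6, b), Rational(1, 2))
Function('x')(q, B) = Add(-4, B, Pow(Add(6, q), Rational(1, 2))) (Function('x')(q, B) = Add(Add(Pow(Add(6, q), Rational(1, 2)), B), -4) = Add(Add(B, Pow(Add(6, q), Rational(1, 2))), -4) = Add(-4, B, Pow(Add(6, q), Rational(1, 2))))
Mul(Add(3013, 3793), Pow(Add(Function('x')(66, 50), 3891), -1)) = Mul(Add(3013, 3793), Pow(Add(Add(-4, 50, Pow(Add(6, 66), Rational(1, 2))), 3891), -1)) = Mul(6806, Pow(Add(Add(-4, 50, Pow(72, Rational(1, 2))), 3891), -1)) = Mul(6806, Pow(Add(Add(-4, 50, Mul(6, Pow(2, Rational(1, 2)))), 3891), -1)) = Mul(6806, Pow(Add(Add(46, Mul(6, Pow(2, Rational(1, 2)))), 3891), -1)) = Mul(6806, Pow(Add(3937, Mul(6, Pow(2, Rational(1, 2)))), -1))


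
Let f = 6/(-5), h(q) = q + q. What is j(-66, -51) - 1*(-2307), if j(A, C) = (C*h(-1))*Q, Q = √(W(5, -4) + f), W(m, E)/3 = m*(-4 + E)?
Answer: 2307 + 102*I*√3030/5 ≈ 2307.0 + 1122.9*I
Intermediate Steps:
W(m, E) = 3*m*(-4 + E) (W(m, E) = 3*(m*(-4 + E)) = 3*m*(-4 + E))
h(q) = 2*q
f = -6/5 (f = 6*(-⅕) = -6/5 ≈ -1.2000)
Q = I*√3030/5 (Q = √(3*5*(-4 - 4) - 6/5) = √(3*5*(-8) - 6/5) = √(-120 - 6/5) = √(-606/5) = I*√3030/5 ≈ 11.009*I)
j(A, C) = -2*I*C*√3030/5 (j(A, C) = (C*(2*(-1)))*(I*√3030/5) = (C*(-2))*(I*√3030/5) = (-2*C)*(I*√3030/5) = -2*I*C*√3030/5)
j(-66, -51) - 1*(-2307) = -⅖*I*(-51)*√3030 - 1*(-2307) = 102*I*√3030/5 + 2307 = 2307 + 102*I*√3030/5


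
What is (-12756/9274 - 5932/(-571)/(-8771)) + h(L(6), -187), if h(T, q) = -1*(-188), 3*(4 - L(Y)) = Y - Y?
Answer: 4333994073414/23223213517 ≈ 186.62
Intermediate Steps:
L(Y) = 4 (L(Y) = 4 - (Y - Y)/3 = 4 - 1/3*0 = 4 + 0 = 4)
h(T, q) = 188
(-12756/9274 - 5932/(-571)/(-8771)) + h(L(6), -187) = (-12756/9274 - 5932/(-571)/(-8771)) + 188 = (-12756*1/9274 - 5932*(-1/571)*(-1/8771)) + 188 = (-6378/4637 + (5932/571)*(-1/8771)) + 188 = (-6378/4637 - 5932/5008241) + 188 = -31970067782/23223213517 + 188 = 4333994073414/23223213517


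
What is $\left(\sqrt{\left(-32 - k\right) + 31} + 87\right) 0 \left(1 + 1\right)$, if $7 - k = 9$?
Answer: $0$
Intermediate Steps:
$k = -2$ ($k = 7 - 9 = -2$)
$\left(\sqrt{\left(-32 - k\right) + 31} + 87\right) 0 \left(1 + 1\right) = \left(\sqrt{\left(-32 - -2\right) + 31} + 87\right) 0 \left(1 + 1\right) = \left(\sqrt{\left(-32 + 2\right) + 31} + 87\right) 0 \cdot 2 = \left(\sqrt{-30 + 31} + 87\right) 0 = \left(\sqrt{1} + 87\right) 0 = \left(1 + 87\right) 0 = 88 \cdot 0 = 0$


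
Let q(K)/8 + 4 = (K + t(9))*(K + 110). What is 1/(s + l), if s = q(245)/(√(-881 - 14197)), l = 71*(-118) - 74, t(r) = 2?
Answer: -5309969/65381078684 + 29227*I*√15078/65381078684 ≈ -8.1216e-5 + 5.4891e-5*I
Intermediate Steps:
q(K) = -32 + 8*(2 + K)*(110 + K) (q(K) = -32 + 8*((K + 2)*(K + 110)) = -32 + 8*((2 + K)*(110 + K)) = -32 + 8*(2 + K)*(110 + K))
l = -8452 (l = -8378 - 74 = -8452)
s = -116908*I*√15078/2513 (s = (1728 + 8*245² + 896*245)/(√(-881 - 14197)) = (1728 + 8*60025 + 219520)/(√(-15078)) = (1728 + 480200 + 219520)/((I*√15078)) = 701448*(-I*√15078/15078) = -116908*I*√15078/2513 ≈ -5712.5*I)
1/(s + l) = 1/(-116908*I*√15078/2513 - 8452) = 1/(-8452 - 116908*I*√15078/2513)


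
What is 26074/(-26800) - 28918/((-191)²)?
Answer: -863103997/488845400 ≈ -1.7656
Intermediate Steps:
26074/(-26800) - 28918/((-191)²) = 26074*(-1/26800) - 28918/36481 = -13037/13400 - 28918*1/36481 = -13037/13400 - 28918/36481 = -863103997/488845400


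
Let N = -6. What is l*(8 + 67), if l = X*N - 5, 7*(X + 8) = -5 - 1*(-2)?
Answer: 23925/7 ≈ 3417.9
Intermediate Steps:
X = -59/7 (X = -8 + (-5 - 1*(-2))/7 = -8 + (-5 + 2)/7 = -8 + (1/7)*(-3) = -8 - 3/7 = -59/7 ≈ -8.4286)
l = 319/7 (l = -59/7*(-6) - 5 = 354/7 - 5 = 319/7 ≈ 45.571)
l*(8 + 67) = 319*(8 + 67)/7 = (319/7)*75 = 23925/7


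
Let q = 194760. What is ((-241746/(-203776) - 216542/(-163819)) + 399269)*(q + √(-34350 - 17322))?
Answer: 162242790378872399595/2086398784 + 6664316713036451*I*√12918/8345595136 ≈ 7.7762e+10 + 9.076e+7*I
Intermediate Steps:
((-241746/(-203776) - 216542/(-163819)) + 399269)*(q + √(-34350 - 17322)) = ((-241746/(-203776) - 216542/(-163819)) + 399269)*(194760 + √(-34350 - 17322)) = ((-241746*(-1/203776) - 216542*(-1/163819)) + 399269)*(194760 + √(-51672)) = ((120873/101888 + 216542/163819) + 399269)*(194760 + 2*I*√12918) = (41864325283/16691190272 + 399269)*(194760 + 2*I*√12918) = 6664316713036451*(194760 + 2*I*√12918)/16691190272 = 162242790378872399595/2086398784 + 6664316713036451*I*√12918/8345595136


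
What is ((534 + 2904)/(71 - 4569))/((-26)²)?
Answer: -1719/1520324 ≈ -0.0011307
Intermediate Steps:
((534 + 2904)/(71 - 4569))/((-26)²) = (3438/(-4498))/676 = (3438*(-1/4498))*(1/676) = -1719/2249*1/676 = -1719/1520324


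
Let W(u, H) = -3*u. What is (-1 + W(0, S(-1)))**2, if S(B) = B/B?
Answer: 1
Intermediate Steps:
S(B) = 1
(-1 + W(0, S(-1)))**2 = (-1 - 3*0)**2 = (-1 + 0)**2 = (-1)**2 = 1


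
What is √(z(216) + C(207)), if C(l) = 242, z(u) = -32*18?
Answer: I*√334 ≈ 18.276*I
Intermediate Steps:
z(u) = -576
√(z(216) + C(207)) = √(-576 + 242) = √(-334) = I*√334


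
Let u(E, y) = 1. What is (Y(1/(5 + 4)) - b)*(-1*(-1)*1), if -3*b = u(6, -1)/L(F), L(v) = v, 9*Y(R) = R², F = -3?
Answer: -80/729 ≈ -0.10974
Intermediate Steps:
Y(R) = R²/9
b = ⅑ (b = -1/(3*(-3)) = -(-1)/(3*3) = -⅓*(-⅓) = ⅑ ≈ 0.11111)
(Y(1/(5 + 4)) - b)*(-1*(-1)*1) = ((1/(5 + 4))²/9 - 1*⅑)*(-1*(-1)*1) = ((1/9)²/9 - ⅑)*(1*1) = ((⅑)²/9 - ⅑)*1 = ((⅑)*(1/81) - ⅑)*1 = (1/729 - ⅑)*1 = -80/729*1 = -80/729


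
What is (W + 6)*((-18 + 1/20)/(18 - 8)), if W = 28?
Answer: -6103/100 ≈ -61.030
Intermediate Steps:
(W + 6)*((-18 + 1/20)/(18 - 8)) = (28 + 6)*((-18 + 1/20)/(18 - 8)) = 34*((-18 + 1/20)/10) = 34*(-359/20*1/10) = 34*(-359/200) = -6103/100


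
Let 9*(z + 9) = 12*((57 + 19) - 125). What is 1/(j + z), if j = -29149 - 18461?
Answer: -3/143053 ≈ -2.0971e-5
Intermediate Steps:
j = -47610
z = -223/3 (z = -9 + (12*((57 + 19) - 125))/9 = -9 + (12*(76 - 125))/9 = -9 + (12*(-49))/9 = -9 + (1/9)*(-588) = -9 - 196/3 = -223/3 ≈ -74.333)
1/(j + z) = 1/(-47610 - 223/3) = 1/(-143053/3) = -3/143053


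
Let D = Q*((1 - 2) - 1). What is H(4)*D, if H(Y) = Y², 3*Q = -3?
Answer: 32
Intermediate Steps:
Q = -1 (Q = (⅓)*(-3) = -1)
D = 2 (D = -((1 - 2) - 1) = -(-1 - 1) = -1*(-2) = 2)
H(4)*D = 4²*2 = 16*2 = 32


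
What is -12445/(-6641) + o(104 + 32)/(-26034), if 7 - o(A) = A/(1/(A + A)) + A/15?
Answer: 8545060901/2593376910 ≈ 3.2950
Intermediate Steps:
o(A) = 7 - 2*A² - A/15 (o(A) = 7 - (A/(1/(A + A)) + A/15) = 7 - (A/(1/(2*A)) + A*(1/15)) = 7 - (A/((1/(2*A))) + A/15) = 7 - (A*(2*A) + A/15) = 7 - (2*A² + A/15) = 7 + (-2*A² - A/15) = 7 - 2*A² - A/15)
-12445/(-6641) + o(104 + 32)/(-26034) = -12445/(-6641) + (7 - 2*(104 + 32)² - (104 + 32)/15)/(-26034) = -12445*(-1/6641) + (7 - 2*136² - 1/15*136)*(-1/26034) = 12445/6641 + (7 - 2*18496 - 136/15)*(-1/26034) = 12445/6641 + (7 - 36992 - 136/15)*(-1/26034) = 12445/6641 - 554911/15*(-1/26034) = 12445/6641 + 554911/390510 = 8545060901/2593376910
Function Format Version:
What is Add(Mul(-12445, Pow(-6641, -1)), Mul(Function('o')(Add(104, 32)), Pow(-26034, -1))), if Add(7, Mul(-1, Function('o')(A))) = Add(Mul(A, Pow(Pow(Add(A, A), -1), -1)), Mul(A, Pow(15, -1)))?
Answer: Rational(8545060901, 2593376910) ≈ 3.2950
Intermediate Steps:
Function('o')(A) = Add(7, Mul(-2, Pow(A, 2)), Mul(Rational(-1, 15), A)) (Function('o')(A) = Add(7, Mul(-1, Add(Mul(A, Pow(Pow(Add(A, A), -1), -1)), Mul(A, Pow(15, -1))))) = Add(7, Mul(-1, Add(Mul(A, Pow(Pow(Mul(2, A), -1), -1)), Mul(A, Rational(1, 15))))) = Add(7, Mul(-1, Add(Mul(A, Pow(Mul(Rational(1, 2), Pow(A, -1)), -1)), Mul(Rational(1, 15), A)))) = Add(7, Mul(-1, Add(Mul(A, Mul(2, A)), Mul(Rational(1, 15), A)))) = Add(7, Mul(-1, Add(Mul(2, Pow(A, 2)), Mul(Rational(1, 15), A)))) = Add(7, Add(Mul(-2, Pow(A, 2)), Mul(Rational(-1, 15), A))) = Add(7, Mul(-2, Pow(A, 2)), Mul(Rational(-1, 15), A)))
Add(Mul(-12445, Pow(-6641, -1)), Mul(Function('o')(Add(104, 32)), Pow(-26034, -1))) = Add(Mul(-12445, Pow(-6641, -1)), Mul(Add(7, Mul(-2, Pow(Add(104, 32), 2)), Mul(Rational(-1, 15), Add(104, 32))), Pow(-26034, -1))) = Add(Mul(-12445, Rational(-1, 6641)), Mul(Add(7, Mul(-2, Pow(136, 2)), Mul(Rational(-1, 15), 136)), Rational(-1, 26034))) = Add(Rational(12445, 6641), Mul(Add(7, Mul(-2, 18496), Rational(-136, 15)), Rational(-1, 26034))) = Add(Rational(12445, 6641), Mul(Add(7, -36992, Rational(-136, 15)), Rational(-1, 26034))) = Add(Rational(12445, 6641), Mul(Rational(-554911, 15), Rational(-1, 26034))) = Add(Rational(12445, 6641), Rational(554911, 390510)) = Rational(8545060901, 2593376910)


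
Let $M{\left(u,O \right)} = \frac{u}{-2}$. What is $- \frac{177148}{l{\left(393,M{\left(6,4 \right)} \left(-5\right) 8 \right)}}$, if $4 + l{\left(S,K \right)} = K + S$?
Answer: $- \frac{177148}{509} \approx -348.03$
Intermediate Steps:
$M{\left(u,O \right)} = - \frac{u}{2}$ ($M{\left(u,O \right)} = u \left(- \frac{1}{2}\right) = - \frac{u}{2}$)
$l{\left(S,K \right)} = -4 + K + S$ ($l{\left(S,K \right)} = -4 + \left(K + S\right) = -4 + K + S$)
$- \frac{177148}{l{\left(393,M{\left(6,4 \right)} \left(-5\right) 8 \right)}} = - \frac{177148}{-4 + \left(- \frac{1}{2}\right) 6 \left(-5\right) 8 + 393} = - \frac{177148}{-4 + \left(-3\right) \left(-5\right) 8 + 393} = - \frac{177148}{-4 + 15 \cdot 8 + 393} = - \frac{177148}{-4 + 120 + 393} = - \frac{177148}{509}$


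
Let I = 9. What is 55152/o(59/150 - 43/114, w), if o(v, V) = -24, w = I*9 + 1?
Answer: -2298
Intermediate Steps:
w = 82 (w = 9*9 + 1 = 81 + 1 = 82)
55152/o(59/150 - 43/114, w) = 55152/(-24) = 55152*(-1/24) = -2298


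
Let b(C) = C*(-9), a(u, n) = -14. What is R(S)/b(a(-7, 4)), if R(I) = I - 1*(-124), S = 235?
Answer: 359/126 ≈ 2.8492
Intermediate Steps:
b(C) = -9*C
R(I) = 124 + I (R(I) = I + 124 = 124 + I)
R(S)/b(a(-7, 4)) = (124 + 235)/((-9*(-14))) = 359/126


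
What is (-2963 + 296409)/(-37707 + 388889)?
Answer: 146723/175591 ≈ 0.83560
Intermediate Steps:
(-2963 + 296409)/(-37707 + 388889) = 293446/351182 = 293446*(1/351182) = 146723/175591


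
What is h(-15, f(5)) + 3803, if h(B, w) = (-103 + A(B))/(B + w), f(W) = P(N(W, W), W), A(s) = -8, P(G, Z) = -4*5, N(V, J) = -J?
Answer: 133216/35 ≈ 3806.2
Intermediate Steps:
P(G, Z) = -20
f(W) = -20
h(B, w) = -111/(B + w) (h(B, w) = (-103 - 8)/(B + w) = -111/(B + w))
h(-15, f(5)) + 3803 = -111/(-15 - 20) + 3803 = -111/(-35) + 3803 = -111*(-1/35) + 3803 = 111/35 + 3803 = 133216/35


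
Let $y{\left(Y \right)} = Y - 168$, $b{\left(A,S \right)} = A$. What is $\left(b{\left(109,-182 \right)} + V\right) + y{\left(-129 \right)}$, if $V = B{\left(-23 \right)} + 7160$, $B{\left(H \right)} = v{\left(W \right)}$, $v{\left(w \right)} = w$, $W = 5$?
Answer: $6977$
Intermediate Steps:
$y{\left(Y \right)} = -168 + Y$
$B{\left(H \right)} = 5$
$V = 7165$ ($V = 5 + 7160 = 7165$)
$\left(b{\left(109,-182 \right)} + V\right) + y{\left(-129 \right)} = \left(109 + 7165\right) - 297 = 7274 - 297 = 6977$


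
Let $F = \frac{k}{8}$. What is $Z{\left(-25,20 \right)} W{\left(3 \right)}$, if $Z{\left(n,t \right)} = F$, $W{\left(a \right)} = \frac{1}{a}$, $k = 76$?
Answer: $\frac{19}{6} \approx 3.1667$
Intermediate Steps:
$F = \frac{19}{2}$ ($F = \frac{76}{8} = 76 \cdot \frac{1}{8} = \frac{19}{2} \approx 9.5$)
$Z{\left(n,t \right)} = \frac{19}{2}$
$Z{\left(-25,20 \right)} W{\left(3 \right)} = \frac{19}{2 \cdot 3} = \frac{19}{2} \cdot \frac{1}{3} = \frac{19}{6}$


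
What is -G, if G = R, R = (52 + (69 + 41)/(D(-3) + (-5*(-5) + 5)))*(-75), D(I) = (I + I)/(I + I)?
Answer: 129150/31 ≈ 4166.1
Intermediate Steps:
D(I) = 1 (D(I) = (2*I)/((2*I)) = (2*I)*(1/(2*I)) = 1)
R = -129150/31 (R = (52 + (69 + 41)/(1 + (-5*(-5) + 5)))*(-75) = (52 + 110/(1 + (25 + 5)))*(-75) = (52 + 110/(1 + 30))*(-75) = (52 + 110/31)*(-75) = (1722/31)*(-75) = -129150/31 ≈ -4166.1)
G = -129150/31 ≈ -4166.1
-G = -1*(-129150/31) = 129150/31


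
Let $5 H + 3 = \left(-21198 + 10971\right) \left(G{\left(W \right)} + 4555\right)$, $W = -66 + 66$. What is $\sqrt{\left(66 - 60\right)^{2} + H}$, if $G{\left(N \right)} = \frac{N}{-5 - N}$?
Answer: $\frac{64 i \sqrt{56865}}{5} \approx 3052.3 i$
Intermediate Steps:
$W = 0$
$H = - \frac{46583988}{5}$ ($H = - \frac{3}{5} + \frac{\left(-21198 + 10971\right) \left(\left(-1\right) 0 \frac{1}{5 + 0} + 4555\right)}{5} = - \frac{3}{5} + \frac{\left(-10227\right) \left(\left(-1\right) 0 \cdot \frac{1}{5} + 4555\right)}{5} = - \frac{3}{5} + \frac{\left(-10227\right) \left(0 + 4555\right)}{5} = - \frac{3}{5} + \frac{\left(-10227\right) 4555}{5} = - \frac{3}{5} + \frac{1}{5} \left(-46583985\right) = - \frac{3}{5} - 9316797 = - \frac{46583988}{5} \approx -9.3168 \cdot 10^{6}$)
$\sqrt{\left(66 - 60\right)^{2} + H} = \sqrt{\left(66 - 60\right)^{2} - \frac{46583988}{5}} = \sqrt{6^{2} - \frac{46583988}{5}} = \sqrt{36 - \frac{46583988}{5}} = \sqrt{- \frac{46583808}{5}} = \frac{64 i \sqrt{56865}}{5}$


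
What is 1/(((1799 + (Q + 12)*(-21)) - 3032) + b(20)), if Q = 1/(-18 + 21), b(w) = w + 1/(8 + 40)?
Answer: -48/70655 ≈ -0.00067936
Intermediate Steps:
b(w) = 1/48 + w (b(w) = w + 1/48 = 1/48 + w)
Q = ⅓ (Q = 1/3 = ⅓ ≈ 0.33333)
1/(((1799 + (Q + 12)*(-21)) - 3032) + b(20)) = 1/(((1799 + (⅓ + 12)*(-21)) - 3032) + (1/48 + 20)) = 1/(((1799 + (37/3)*(-21)) - 3032) + 961/48) = 1/(((1799 - 259) - 3032) + 961/48) = 1/((1540 - 3032) + 961/48) = 1/(-1492 + 961/48) = 1/(-70655/48) = -48/70655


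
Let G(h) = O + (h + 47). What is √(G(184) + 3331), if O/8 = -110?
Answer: 3*√298 ≈ 51.788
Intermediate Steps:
O = -880 (O = 8*(-110) = -880)
G(h) = -833 + h (G(h) = -880 + (h + 47) = -880 + (47 + h) = -833 + h)
√(G(184) + 3331) = √((-833 + 184) + 3331) = √(-649 + 3331) = √2682 = 3*√298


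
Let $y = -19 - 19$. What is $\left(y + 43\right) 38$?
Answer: $190$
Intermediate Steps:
$y = -38$
$\left(y + 43\right) 38 = \left(-38 + 43\right) 38 = 5 \cdot 38 = 190$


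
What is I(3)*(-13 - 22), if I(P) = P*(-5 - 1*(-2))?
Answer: 315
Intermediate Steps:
I(P) = -3*P (I(P) = P*(-5 + 2) = P*(-3) = -3*P)
I(3)*(-13 - 22) = (-3*3)*(-13 - 22) = -9*(-35) = 315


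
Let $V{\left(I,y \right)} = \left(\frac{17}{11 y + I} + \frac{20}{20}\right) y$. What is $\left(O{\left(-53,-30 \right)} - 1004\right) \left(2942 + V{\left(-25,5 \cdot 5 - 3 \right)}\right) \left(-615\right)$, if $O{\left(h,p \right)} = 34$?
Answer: $\frac{383916911100}{217} \approx 1.7692 \cdot 10^{9}$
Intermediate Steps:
$V{\left(I,y \right)} = y \left(1 + \frac{17}{I + 11 y}\right)$ ($V{\left(I,y \right)} = \left(\frac{17}{I + 11 y} + 20 \cdot \frac{1}{20}\right) y = \left(\frac{17}{I + 11 y} + 1\right) y = \left(1 + \frac{17}{I + 11 y}\right) y = y \left(1 + \frac{17}{I + 11 y}\right)$)
$\left(O{\left(-53,-30 \right)} - 1004\right) \left(2942 + V{\left(-25,5 \cdot 5 - 3 \right)}\right) \left(-615\right) = \left(34 - 1004\right) \left(2942 + \frac{\left(5 \cdot 5 - 3\right) \left(17 - 25 + 11 \left(5 \cdot 5 - 3\right)\right)}{-25 + 11 \left(5 \cdot 5 - 3\right)}\right) \left(-615\right) = - 970 \left(2942 + \frac{\left(25 - 3\right) \left(17 - 25 + 11 \left(25 - 3\right)\right)}{-25 + 11 \left(25 - 3\right)}\right) \left(-615\right) = - 970 \left(2942 + \frac{22 \left(17 - 25 + 11 \cdot 22\right)}{-25 + 11 \cdot 22}\right) \left(-615\right) = - 970 \left(2942 + \frac{22 \left(17 - 25 + 242\right)}{-25 + 242}\right) \left(-615\right) = - 970 \left(2942 + 22 \cdot \frac{1}{217} \cdot 234\right) \left(-615\right) = - 970 \left(2942 + \frac{5148}{217}\right) \left(-615\right) = \left(-970\right) \frac{643562}{217} \left(-615\right) = \left(- \frac{624255140}{217}\right) \left(-615\right) = \frac{383916911100}{217}$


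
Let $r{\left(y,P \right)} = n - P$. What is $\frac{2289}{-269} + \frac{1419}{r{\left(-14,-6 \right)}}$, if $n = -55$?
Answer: $- \frac{493872}{13181} \approx -37.469$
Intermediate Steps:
$r{\left(y,P \right)} = -55 - P$
$\frac{2289}{-269} + \frac{1419}{r{\left(-14,-6 \right)}} = \frac{2289}{-269} + \frac{1419}{-55 - -6} = 2289 \left(- \frac{1}{269}\right) + \frac{1419}{-55 + 6} = - \frac{2289}{269} + \frac{1419}{-49} = - \frac{2289}{269} + 1419 \left(- \frac{1}{49}\right) = - \frac{2289}{269} - \frac{1419}{49} = - \frac{493872}{13181}$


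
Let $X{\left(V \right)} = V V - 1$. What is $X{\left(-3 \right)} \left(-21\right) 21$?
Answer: $-3528$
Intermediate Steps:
$X{\left(V \right)} = -1 + V^{2}$ ($X{\left(V \right)} = V^{2} - 1 = -1 + V^{2}$)
$X{\left(-3 \right)} \left(-21\right) 21 = \left(-1 + \left(-3\right)^{2}\right) \left(-21\right) 21 = \left(-1 + 9\right) \left(-21\right) 21 = 8 \left(-21\right) 21 = \left(-168\right) 21 = -3528$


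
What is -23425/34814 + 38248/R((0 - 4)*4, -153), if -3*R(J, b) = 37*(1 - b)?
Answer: -294869519/14169298 ≈ -20.810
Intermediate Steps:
R(J, b) = -37/3 + 37*b/3 (R(J, b) = -37*(1 - b)/3 = -(37 - 37*b)/3 = -37/3 + 37*b/3)
-23425/34814 + 38248/R((0 - 4)*4, -153) = -23425/34814 + 38248/(-37/3 + (37/3)*(-153)) = -23425*1/34814 + 38248/(-37/3 - 1887) = -23425/34814 + 38248/(-5698/3) = -23425/34814 + 38248*(-3/5698) = -23425/34814 - 8196/407 = -294869519/14169298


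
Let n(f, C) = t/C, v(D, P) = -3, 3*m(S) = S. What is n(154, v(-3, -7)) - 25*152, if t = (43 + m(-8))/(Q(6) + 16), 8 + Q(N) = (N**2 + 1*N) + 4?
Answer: -1846921/486 ≈ -3800.3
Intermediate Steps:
m(S) = S/3
Q(N) = -4 + N + N**2 (Q(N) = -8 + ((N**2 + 1*N) + 4) = -8 + ((N**2 + N) + 4) = -8 + ((N + N**2) + 4) = -8 + (4 + N + N**2) = -4 + N + N**2)
t = 121/162 (t = (43 + (1/3)*(-8))/((-4 + 6 + 6**2) + 16) = (43 - 8/3)/((-4 + 6 + 36) + 16) = 121/(3*(38 + 16)) = (121/3)/54 = (121/3)*(1/54) = 121/162 ≈ 0.74691)
n(f, C) = 121/(162*C)
n(154, v(-3, -7)) - 25*152 = (121/162)/(-3) - 25*152 = (121/162)*(-1/3) - 3800 = -121/486 - 3800 = -1846921/486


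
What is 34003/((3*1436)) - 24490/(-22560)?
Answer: 7271755/809904 ≈ 8.9785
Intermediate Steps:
34003/((3*1436)) - 24490/(-22560) = 34003/4308 - 24490*(-1/22560) = 34003*(1/4308) + 2449/2256 = 34003/4308 + 2449/2256 = 7271755/809904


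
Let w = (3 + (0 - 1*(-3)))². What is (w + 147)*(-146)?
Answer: -26718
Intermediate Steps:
w = 36 (w = (3 + (0 + 3))² = (3 + 3)² = 6² = 36)
(w + 147)*(-146) = (36 + 147)*(-146) = 183*(-146) = -26718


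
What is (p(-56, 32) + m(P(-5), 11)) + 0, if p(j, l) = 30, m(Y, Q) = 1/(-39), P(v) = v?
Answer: 1169/39 ≈ 29.974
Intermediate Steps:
m(Y, Q) = -1/39
(p(-56, 32) + m(P(-5), 11)) + 0 = (30 - 1/39) + 0 = 1169/39 + 0 = 1169/39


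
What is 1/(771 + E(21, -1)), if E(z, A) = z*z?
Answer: 1/1212 ≈ 0.00082508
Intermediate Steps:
E(z, A) = z²
1/(771 + E(21, -1)) = 1/(771 + 21²) = 1/(771 + 441) = 1/1212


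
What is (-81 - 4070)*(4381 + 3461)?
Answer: -32552142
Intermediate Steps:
(-81 - 4070)*(4381 + 3461) = -4151*7842 = -32552142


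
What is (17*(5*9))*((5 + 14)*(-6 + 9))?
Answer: 43605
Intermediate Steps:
(17*(5*9))*((5 + 14)*(-6 + 9)) = (17*45)*(19*3) = 765*57 = 43605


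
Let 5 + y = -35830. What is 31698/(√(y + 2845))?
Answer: -15849*I*√32990/16495 ≈ -174.52*I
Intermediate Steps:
y = -35835 (y = -5 - 35830 = -35835)
31698/(√(y + 2845)) = 31698/(√(-35835 + 2845)) = 31698/(√(-32990)) = 31698/((I*√32990)) = 31698*(-I*√32990/32990) = -15849*I*√32990/16495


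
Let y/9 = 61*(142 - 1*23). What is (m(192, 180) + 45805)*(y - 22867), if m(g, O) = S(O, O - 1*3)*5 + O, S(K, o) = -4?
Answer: 1951857760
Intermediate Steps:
m(g, O) = -20 + O (m(g, O) = -4*5 + O = -20 + O)
y = 65331 (y = 9*(61*(142 - 1*23)) = 9*(61*(142 - 23)) = 9*(61*119) = 9*7259 = 65331)
(m(192, 180) + 45805)*(y - 22867) = ((-20 + 180) + 45805)*(65331 - 22867) = (160 + 45805)*42464 = 45965*42464 = 1951857760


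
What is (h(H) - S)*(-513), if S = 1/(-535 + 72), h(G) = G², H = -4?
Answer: -3800817/463 ≈ -8209.1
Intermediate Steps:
S = -1/463 (S = 1/(-463) = -1/463 ≈ -0.0021598)
(h(H) - S)*(-513) = ((-4)² - 1*(-1/463))*(-513) = (16 + 1/463)*(-513) = (7409/463)*(-513) = -3800817/463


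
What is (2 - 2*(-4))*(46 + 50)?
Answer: 960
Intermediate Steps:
(2 - 2*(-4))*(46 + 50) = (2 + 8)*96 = 10*96 = 960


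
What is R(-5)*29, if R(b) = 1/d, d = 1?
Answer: 29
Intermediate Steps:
R(b) = 1 (R(b) = 1/1 = 1)
R(-5)*29 = 1*29 = 29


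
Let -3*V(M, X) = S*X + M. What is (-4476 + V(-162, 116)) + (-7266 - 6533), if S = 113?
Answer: -67771/3 ≈ -22590.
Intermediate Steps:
V(M, X) = -113*X/3 - M/3 (V(M, X) = -(113*X + M)/3 = -(M + 113*X)/3 = -113*X/3 - M/3)
(-4476 + V(-162, 116)) + (-7266 - 6533) = (-4476 + (-113/3*116 - ⅓*(-162))) + (-7266 - 6533) = (-4476 + (-13108/3 + 54)) - 13799 = (-4476 - 12946/3) - 13799 = -26374/3 - 13799 = -67771/3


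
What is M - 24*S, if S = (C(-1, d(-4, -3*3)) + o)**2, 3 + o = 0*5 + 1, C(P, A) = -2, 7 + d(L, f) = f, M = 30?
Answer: -354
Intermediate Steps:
d(L, f) = -7 + f
o = -2 (o = -3 + (0*5 + 1) = -3 + (0 + 1) = -3 + 1 = -2)
S = 16 (S = (-2 - 2)**2 = (-4)**2 = 16)
M - 24*S = 30 - 24*16 = 30 - 384 = -354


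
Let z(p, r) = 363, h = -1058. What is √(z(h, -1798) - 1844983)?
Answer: 2*I*√461155 ≈ 1358.2*I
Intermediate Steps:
√(z(h, -1798) - 1844983) = √(363 - 1844983) = √(-1844620) = 2*I*√461155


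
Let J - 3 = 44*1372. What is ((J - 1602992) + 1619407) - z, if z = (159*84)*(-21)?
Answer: 357262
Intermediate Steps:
J = 60371 (J = 3 + 44*1372 = 3 + 60368 = 60371)
z = -280476 (z = 13356*(-21) = -280476)
((J - 1602992) + 1619407) - z = ((60371 - 1602992) + 1619407) - 1*(-280476) = (-1542621 + 1619407) + 280476 = 76786 + 280476 = 357262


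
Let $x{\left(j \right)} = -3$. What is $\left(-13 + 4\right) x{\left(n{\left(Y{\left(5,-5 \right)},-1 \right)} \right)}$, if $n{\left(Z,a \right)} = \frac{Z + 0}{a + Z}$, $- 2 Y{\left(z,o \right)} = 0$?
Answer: $27$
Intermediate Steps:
$Y{\left(z,o \right)} = 0$ ($Y{\left(z,o \right)} = \left(- \frac{1}{2}\right) 0 = 0$)
$n{\left(Z,a \right)} = \frac{Z}{Z + a}$
$\left(-13 + 4\right) x{\left(n{\left(Y{\left(5,-5 \right)},-1 \right)} \right)} = \left(-13 + 4\right) \left(-3\right) = \left(-9\right) \left(-3\right) = 27$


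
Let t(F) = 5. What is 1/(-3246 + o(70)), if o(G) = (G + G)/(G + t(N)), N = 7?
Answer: -15/48662 ≈ -0.00030825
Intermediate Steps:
o(G) = 2*G/(5 + G) (o(G) = (G + G)/(G + 5) = (2*G)/(5 + G) = 2*G/(5 + G))
1/(-3246 + o(70)) = 1/(-3246 + 2*70/(5 + 70)) = 1/(-3246 + 2*70/75) = 1/(-3246 + 2*70*(1/75)) = 1/(-3246 + 28/15) = 1/(-48662/15) = -15/48662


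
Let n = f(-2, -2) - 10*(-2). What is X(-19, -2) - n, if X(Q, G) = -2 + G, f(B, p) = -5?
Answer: -19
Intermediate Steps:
n = 15 (n = -5 - 10*(-2) = -5 + 20 = 15)
X(-19, -2) - n = (-2 - 2) - 1*15 = -4 - 15 = -19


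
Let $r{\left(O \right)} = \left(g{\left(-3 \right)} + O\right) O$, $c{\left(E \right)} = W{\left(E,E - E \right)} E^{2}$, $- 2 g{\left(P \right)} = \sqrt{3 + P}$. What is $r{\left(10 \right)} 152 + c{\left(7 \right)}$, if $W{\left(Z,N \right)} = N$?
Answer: $15200$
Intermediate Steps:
$g{\left(P \right)} = - \frac{\sqrt{3 + P}}{2}$
$c{\left(E \right)} = 0$ ($c{\left(E \right)} = \left(E - E\right) E^{2} = 0 E^{2} = 0$)
$r{\left(O \right)} = O^{2}$ ($r{\left(O \right)} = \left(- \frac{\sqrt{3 - 3}}{2} + O\right) O = \left(- \frac{\sqrt{0}}{2} + O\right) O = \left(\left(- \frac{1}{2}\right) 0 + O\right) O = \left(0 + O\right) O = O O = O^{2}$)
$r{\left(10 \right)} 152 + c{\left(7 \right)} = 10^{2} \cdot 152 + 0 = 100 \cdot 152 + 0 = 15200 + 0 = 15200$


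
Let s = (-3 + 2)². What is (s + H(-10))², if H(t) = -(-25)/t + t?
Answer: 529/4 ≈ 132.25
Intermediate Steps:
H(t) = t + 25/t (H(t) = 25/t + t = t + 25/t)
s = 1 (s = (-1)² = 1)
(s + H(-10))² = (1 + (-10 + 25/(-10)))² = (1 + (-10 + 25*(-⅒)))² = (1 + (-10 - 5/2))² = (1 - 25/2)² = (-23/2)² = 529/4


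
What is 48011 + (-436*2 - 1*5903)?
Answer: 41236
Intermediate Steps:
48011 + (-436*2 - 1*5903) = 48011 + (-872 - 5903) = 48011 - 6775 = 41236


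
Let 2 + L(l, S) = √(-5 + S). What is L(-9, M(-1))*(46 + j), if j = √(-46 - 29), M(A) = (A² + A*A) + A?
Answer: -2*(1 - I)*(46 + 5*I*√3) ≈ -109.32 + 74.679*I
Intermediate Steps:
M(A) = A + 2*A² (M(A) = (A² + A²) + A = 2*A² + A = A + 2*A²)
L(l, S) = -2 + √(-5 + S)
j = 5*I*√3 (j = √(-75) = 5*I*√3 ≈ 8.6602*I)
L(-9, M(-1))*(46 + j) = (-2 + √(-5 - (1 + 2*(-1))))*(46 + 5*I*√3) = (-2 + √(-5 - (1 - 2)))*(46 + 5*I*√3) = (-2 + √(-5 - 1*(-1)))*(46 + 5*I*√3) = (-2 + √(-5 + 1))*(46 + 5*I*√3) = (-2 + √(-4))*(46 + 5*I*√3) = (-2 + 2*I)*(46 + 5*I*√3)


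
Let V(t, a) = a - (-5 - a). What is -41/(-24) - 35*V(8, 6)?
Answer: -14239/24 ≈ -593.29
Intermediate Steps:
V(t, a) = 5 + 2*a (V(t, a) = a + (5 + a) = 5 + 2*a)
-41/(-24) - 35*V(8, 6) = -41/(-24) - 35*(5 + 2*6) = -41*(-1/24) - 35*(5 + 12) = 41/24 - 35*17 = 41/24 - 595 = -14239/24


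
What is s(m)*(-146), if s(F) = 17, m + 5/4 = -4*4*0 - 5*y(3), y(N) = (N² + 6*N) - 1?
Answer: -2482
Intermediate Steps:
y(N) = -1 + N² + 6*N
m = -525/4 (m = -5/4 + (-4*4*0 - 5*(-1 + 3² + 6*3)) = -5/4 + (-16*0 - 5*(-1 + 9 + 18)) = -5/4 + (0 - 5*26) = -5/4 + (0 - 130) = -5/4 - 130 = -525/4 ≈ -131.25)
s(m)*(-146) = 17*(-146) = -2482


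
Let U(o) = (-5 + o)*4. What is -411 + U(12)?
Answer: -383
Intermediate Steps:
U(o) = -20 + 4*o
-411 + U(12) = -411 + (-20 + 4*12) = -411 + (-20 + 48) = -411 + 28 = -383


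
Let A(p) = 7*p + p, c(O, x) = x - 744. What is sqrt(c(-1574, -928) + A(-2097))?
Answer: 4*I*sqrt(1153) ≈ 135.82*I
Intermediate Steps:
c(O, x) = -744 + x
A(p) = 8*p
sqrt(c(-1574, -928) + A(-2097)) = sqrt((-744 - 928) + 8*(-2097)) = sqrt(-1672 - 16776) = sqrt(-18448) = 4*I*sqrt(1153)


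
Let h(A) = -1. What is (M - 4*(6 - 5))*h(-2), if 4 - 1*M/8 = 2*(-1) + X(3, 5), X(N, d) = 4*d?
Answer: 116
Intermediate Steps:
M = -112 (M = 32 - 8*(2*(-1) + 4*5) = 32 - 8*(-2 + 20) = 32 - 8*18 = 32 - 144 = -112)
(M - 4*(6 - 5))*h(-2) = (-112 - 4*(6 - 5))*(-1) = (-112 - 4*1)*(-1) = (-112 - 4)*(-1) = -116*(-1) = 116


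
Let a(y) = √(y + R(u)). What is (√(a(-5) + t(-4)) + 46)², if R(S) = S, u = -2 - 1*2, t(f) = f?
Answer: (92 + √2*(1 + 3*I))²/4 ≈ 2177.1 + 198.16*I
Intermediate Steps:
u = -4 (u = -2 - 2 = -4)
a(y) = √(-4 + y) (a(y) = √(y - 4) = √(-4 + y))
(√(a(-5) + t(-4)) + 46)² = (√(√(-4 - 5) - 4) + 46)² = (√(√(-9) - 4) + 46)² = (√(3*I - 4) + 46)² = (√(-4 + 3*I) + 46)² = (3*√2*(⅓ + I)/2 + 46)² = (46 + 3*√2*(⅓ + I)/2)²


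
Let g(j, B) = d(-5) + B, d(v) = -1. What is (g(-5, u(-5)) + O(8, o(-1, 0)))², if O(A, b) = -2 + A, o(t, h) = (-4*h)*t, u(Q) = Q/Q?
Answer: 36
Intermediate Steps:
u(Q) = 1
g(j, B) = -1 + B
o(t, h) = -4*h*t
(g(-5, u(-5)) + O(8, o(-1, 0)))² = ((-1 + 1) + (-2 + 8))² = (0 + 6)² = 6² = 36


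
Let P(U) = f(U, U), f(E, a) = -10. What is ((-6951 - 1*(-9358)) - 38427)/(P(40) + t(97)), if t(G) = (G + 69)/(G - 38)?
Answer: 531295/106 ≈ 5012.2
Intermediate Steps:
t(G) = (69 + G)/(-38 + G)
P(U) = -10
((-6951 - 1*(-9358)) - 38427)/(P(40) + t(97)) = ((-6951 - 1*(-9358)) - 38427)/(-10 + (69 + 97)/(-38 + 97)) = ((-6951 + 9358) - 38427)/(-10 + 166/59) = (2407 - 38427)/(-10 + (1/59)*166) = -36020/(-10 + 166/59) = -36020/(-424/59) = -36020*(-59/424) = 531295/106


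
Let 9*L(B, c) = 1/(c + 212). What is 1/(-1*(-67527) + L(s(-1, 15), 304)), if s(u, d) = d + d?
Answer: 4644/313595389 ≈ 1.4809e-5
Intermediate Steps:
s(u, d) = 2*d
L(B, c) = 1/(9*(212 + c)) (L(B, c) = 1/(9*(c + 212)) = 1/(9*(212 + c)))
1/(-1*(-67527) + L(s(-1, 15), 304)) = 1/(-1*(-67527) + 1/(9*(212 + 304))) = 1/(67527 + (⅑)/516) = 1/(67527 + (⅑)*(1/516)) = 1/(67527 + 1/4644) = 1/(313595389/4644) = 4644/313595389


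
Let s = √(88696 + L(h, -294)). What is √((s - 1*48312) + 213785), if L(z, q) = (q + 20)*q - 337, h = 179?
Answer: √(165473 + √168915) ≈ 407.29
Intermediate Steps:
L(z, q) = -337 + q*(20 + q) (L(z, q) = (20 + q)*q - 337 = q*(20 + q) - 337 = -337 + q*(20 + q))
s = √168915 (s = √(88696 + (-337 + (-294)² + 20*(-294))) = √(88696 + (-337 + 86436 - 5880)) = √(88696 + 80219) = √168915 ≈ 410.99)
√((s - 1*48312) + 213785) = √((√168915 - 1*48312) + 213785) = √((√168915 - 48312) + 213785) = √((-48312 + √168915) + 213785) = √(165473 + √168915)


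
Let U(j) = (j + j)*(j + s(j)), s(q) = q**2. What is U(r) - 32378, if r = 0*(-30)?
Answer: -32378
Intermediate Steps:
r = 0
U(j) = 2*j*(j + j**2) (U(j) = (j + j)*(j + j**2) = (2*j)*(j + j**2) = 2*j*(j + j**2))
U(r) - 32378 = 2*0**2*(1 + 0) - 32378 = 2*0*1 - 32378 = 0 - 32378 = -32378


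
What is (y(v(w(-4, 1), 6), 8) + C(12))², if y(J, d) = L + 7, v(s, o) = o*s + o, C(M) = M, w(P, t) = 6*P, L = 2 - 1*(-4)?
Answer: 625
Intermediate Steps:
L = 6 (L = 2 + 4 = 6)
v(s, o) = o + o*s
y(J, d) = 13 (y(J, d) = 6 + 7 = 13)
(y(v(w(-4, 1), 6), 8) + C(12))² = (13 + 12)² = 25² = 625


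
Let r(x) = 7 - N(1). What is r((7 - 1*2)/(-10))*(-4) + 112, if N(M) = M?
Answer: 88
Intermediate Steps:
r(x) = 6 (r(x) = 7 - 1*1 = 7 - 1 = 6)
r((7 - 1*2)/(-10))*(-4) + 112 = 6*(-4) + 112 = -24 + 112 = 88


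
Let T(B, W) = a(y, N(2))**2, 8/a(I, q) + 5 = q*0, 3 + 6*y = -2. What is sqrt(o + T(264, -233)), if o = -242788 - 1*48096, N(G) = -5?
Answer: 6*I*sqrt(202001)/5 ≈ 539.33*I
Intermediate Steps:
y = -5/6 (y = -1/2 + (1/6)*(-2) = -1/2 - 1/3 = -5/6 ≈ -0.83333)
a(I, q) = -8/5 (a(I, q) = 8/(-5 + q*0) = 8/(-5 + 0) = 8/(-5) = 8*(-1/5) = -8/5)
o = -290884 (o = -242788 - 48096 = -290884)
T(B, W) = 64/25 (T(B, W) = (-8/5)**2 = 64/25)
sqrt(o + T(264, -233)) = sqrt(-290884 + 64/25) = sqrt(-7272036/25) = 6*I*sqrt(202001)/5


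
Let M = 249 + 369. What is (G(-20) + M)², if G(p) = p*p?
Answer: 1036324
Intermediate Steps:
G(p) = p²
M = 618
(G(-20) + M)² = ((-20)² + 618)² = (400 + 618)² = 1018² = 1036324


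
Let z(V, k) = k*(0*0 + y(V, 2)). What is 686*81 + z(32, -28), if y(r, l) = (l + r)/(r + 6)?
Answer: 1055278/19 ≈ 55541.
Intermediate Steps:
y(r, l) = (l + r)/(6 + r)
z(V, k) = k*(2 + V)/(6 + V) (z(V, k) = k*(0*0 + (2 + V)/(6 + V)) = k*(0 + (2 + V)/(6 + V)) = k*((2 + V)/(6 + V)) = k*(2 + V)/(6 + V))
686*81 + z(32, -28) = 686*81 - 28*(2 + 32)/(6 + 32) = 55566 - 28*34/38 = 55566 - 28*1/38*34 = 55566 - 476/19 = 1055278/19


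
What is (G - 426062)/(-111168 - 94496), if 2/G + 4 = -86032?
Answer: 18328335117/8847253952 ≈ 2.0716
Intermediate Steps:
G = -1/43018 (G = 2/(-4 - 86032) = 2/(-86036) = 2*(-1/86036) = -1/43018 ≈ -2.3246e-5)
(G - 426062)/(-111168 - 94496) = (-1/43018 - 426062)/(-111168 - 94496) = -18328335117/43018/(-205664) = -18328335117/43018*(-1/205664) = 18328335117/8847253952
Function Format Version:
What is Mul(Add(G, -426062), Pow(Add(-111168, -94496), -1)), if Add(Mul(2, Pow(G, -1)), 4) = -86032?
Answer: Rational(18328335117, 8847253952) ≈ 2.0716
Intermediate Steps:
G = Rational(-1, 43018) (G = Mul(2, Pow(Add(-4, -86032), -1)) = Mul(2, Pow(-86036, -1)) = Mul(2, Rational(-1, 86036)) = Rational(-1, 43018) ≈ -2.3246e-5)
Mul(Add(G, -426062), Pow(Add(-111168, -94496), -1)) = Mul(Add(Rational(-1, 43018), -426062), Pow(Add(-111168, -94496), -1)) = Mul(Rational(-18328335117, 43018), Pow(-205664, -1)) = Mul(Rational(-18328335117, 43018), Rational(-1, 205664)) = Rational(18328335117, 8847253952)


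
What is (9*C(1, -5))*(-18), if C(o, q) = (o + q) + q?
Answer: 1458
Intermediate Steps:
C(o, q) = o + 2*q
(9*C(1, -5))*(-18) = (9*(1 + 2*(-5)))*(-18) = (9*(1 - 10))*(-18) = (9*(-9))*(-18) = -81*(-18) = 1458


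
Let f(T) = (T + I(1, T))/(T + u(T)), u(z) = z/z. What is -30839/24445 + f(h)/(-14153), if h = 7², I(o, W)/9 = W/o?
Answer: -436703928/345970085 ≈ -1.2623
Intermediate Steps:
I(o, W) = 9*W/o (I(o, W) = 9*(W/o) = 9*W/o)
u(z) = 1
h = 49
f(T) = 10*T/(1 + T) (f(T) = (T + 9*T/1)/(T + 1) = (T + 9*T*1)/(1 + T) = (T + 9*T)/(1 + T) = (10*T)/(1 + T) = 10*T/(1 + T))
-30839/24445 + f(h)/(-14153) = -30839/24445 + (10*49/(1 + 49))/(-14153) = -30839*1/24445 + (10*49/50)*(-1/14153) = -30839/24445 + (10*49*(1/50))*(-1/14153) = -30839/24445 + (49/5)*(-1/14153) = -30839/24445 - 49/70765 = -436703928/345970085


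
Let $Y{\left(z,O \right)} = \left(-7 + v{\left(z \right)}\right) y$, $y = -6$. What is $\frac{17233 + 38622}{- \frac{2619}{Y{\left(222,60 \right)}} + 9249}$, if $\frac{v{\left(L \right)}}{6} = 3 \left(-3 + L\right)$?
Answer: $\frac{439578850}{72790503} \approx 6.039$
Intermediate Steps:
$v{\left(L \right)} = -54 + 18 L$ ($v{\left(L \right)} = 6 \cdot 3 \left(-3 + L\right) = 6 \left(-9 + 3 L\right) = -54 + 18 L$)
$Y{\left(z,O \right)} = 366 - 108 z$ ($Y{\left(z,O \right)} = \left(-7 + \left(-54 + 18 z\right)\right) \left(-6\right) = \left(-61 + 18 z\right) \left(-6\right) = 366 - 108 z$)
$\frac{17233 + 38622}{- \frac{2619}{Y{\left(222,60 \right)}} + 9249} = \frac{17233 + 38622}{- \frac{2619}{366 - 23976} + 9249} = \frac{55855}{- \frac{2619}{366 - 23976} + 9249} = \frac{55855}{- \frac{2619}{-23610} + 9249} = \frac{55855}{\left(-2619\right) \left(- \frac{1}{23610}\right) + 9249} = \frac{55855}{\frac{873}{7870} + 9249} = \frac{55855}{\frac{72790503}{7870}} = 55855 \cdot \frac{7870}{72790503} = \frac{439578850}{72790503}$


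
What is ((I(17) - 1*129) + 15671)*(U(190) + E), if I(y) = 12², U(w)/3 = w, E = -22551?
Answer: -344793966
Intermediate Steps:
U(w) = 3*w
I(y) = 144
((I(17) - 1*129) + 15671)*(U(190) + E) = ((144 - 1*129) + 15671)*(3*190 - 22551) = ((144 - 129) + 15671)*(570 - 22551) = (15 + 15671)*(-21981) = 15686*(-21981) = -344793966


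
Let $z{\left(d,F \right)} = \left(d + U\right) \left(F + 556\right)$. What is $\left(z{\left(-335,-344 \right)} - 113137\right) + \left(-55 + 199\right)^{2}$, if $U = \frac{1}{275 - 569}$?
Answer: $- \frac{24022993}{147} \approx -1.6342 \cdot 10^{5}$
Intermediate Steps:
$U = - \frac{1}{294}$ ($U = \frac{1}{-294} = - \frac{1}{294} \approx -0.0034014$)
$z{\left(d,F \right)} = \left(556 + F\right) \left(- \frac{1}{294} + d\right)$ ($z{\left(d,F \right)} = \left(d - \frac{1}{294}\right) \left(F + 556\right) = \left(- \frac{1}{294} + d\right) \left(556 + F\right) = \left(556 + F\right) \left(- \frac{1}{294} + d\right)$)
$\left(z{\left(-335,-344 \right)} - 113137\right) + \left(-55 + 199\right)^{2} = \left(\left(- \frac{278}{147} + 556 \left(-335\right) - - \frac{172}{147} - -115240\right) - 113137\right) + \left(-55 + 199\right)^{2} = \left(\left(- \frac{278}{147} - 186260 + \frac{172}{147} + 115240\right) - 113137\right) + 144^{2} = \left(- \frac{10440046}{147} - 113137\right) + 20736 = - \frac{27071185}{147} + 20736 = - \frac{24022993}{147}$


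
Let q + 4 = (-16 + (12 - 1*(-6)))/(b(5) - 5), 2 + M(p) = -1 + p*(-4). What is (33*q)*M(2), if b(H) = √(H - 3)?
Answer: 37026/23 + 726*√2/23 ≈ 1654.5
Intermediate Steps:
M(p) = -3 - 4*p (M(p) = -2 + (-1 + p*(-4)) = -2 + (-1 - 4*p) = -3 - 4*p)
b(H) = √(-3 + H)
q = -4 + 2/(-5 + √2) (q = -4 + (-16 + (12 - 1*(-6)))/(√(-3 + 5) - 5) = -4 + (-16 + (12 + 6))/(√2 - 5) = -4 + (-16 + 18)/(-5 + √2) = -4 + 2/(-5 + √2) ≈ -4.5578)
(33*q)*M(2) = (33*(-102/23 - 2*√2/23))*(-3 - 4*2) = (-3366/23 - 66*√2/23)*(-3 - 8) = (-3366/23 - 66*√2/23)*(-11) = 37026/23 + 726*√2/23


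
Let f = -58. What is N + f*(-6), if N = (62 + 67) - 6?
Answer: 471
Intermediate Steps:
N = 123 (N = 129 - 6 = 123)
N + f*(-6) = 123 - 58*(-6) = 123 + 348 = 471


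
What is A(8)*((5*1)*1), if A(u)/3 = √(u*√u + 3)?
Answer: 15*√(3 + 16*√2) ≈ 75.935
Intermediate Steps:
A(u) = 3*√(3 + u^(3/2)) (A(u) = 3*√(u*√u + 3) = 3*√(u^(3/2) + 3) = 3*√(3 + u^(3/2)))
A(8)*((5*1)*1) = (3*√(3 + 8^(3/2)))*((5*1)*1) = (3*√(3 + 16*√2))*(5*1) = (3*√(3 + 16*√2))*5 = 15*√(3 + 16*√2)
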